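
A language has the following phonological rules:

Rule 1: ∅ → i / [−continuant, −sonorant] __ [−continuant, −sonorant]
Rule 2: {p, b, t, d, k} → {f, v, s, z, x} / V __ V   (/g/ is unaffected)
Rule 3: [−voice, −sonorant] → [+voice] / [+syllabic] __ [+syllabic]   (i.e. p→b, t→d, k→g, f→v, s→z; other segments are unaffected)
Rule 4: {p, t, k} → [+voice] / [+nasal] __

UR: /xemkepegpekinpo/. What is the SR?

xemgevegivexinbo

Rule 1 (stop-cluster i-epenthesis): /g/ and /p/ form a stop–stop cluster, so [i] is inserted between them. /xemkepegpekinpo/ → xemkepegipekinpo.
Rule 2 (intervocalic spirantization): /p/ is a stop between vowels /e/ and /e/, so it spirantizes to the fricative [f]. /p/ is a stop between vowels /i/ and /e/, so it spirantizes to the fricative [f]. /k/ is a stop between vowels /e/ and /i/, so it spirantizes to the fricative [x]. /xemkepegipekinpo/ → xemkefegifexinpo.
Rule 3 (intervocalic voicing): /f/ is a voiceless obstruent between vowels /e/ and /e/, so it voices to [v]. /f/ is a voiceless obstruent between vowels /i/ and /e/, so it voices to [v]. /xemkefegifexinpo/ → xemkevegivexinpo.
Rule 4 (post-nasal voicing): /k/ is a voiceless stop immediately after the nasal /m/, so it voices to [g]. /p/ is a voiceless stop immediately after the nasal /n/, so it voices to [b]. /xemkevegivexinpo/ → xemgevegivexinbo.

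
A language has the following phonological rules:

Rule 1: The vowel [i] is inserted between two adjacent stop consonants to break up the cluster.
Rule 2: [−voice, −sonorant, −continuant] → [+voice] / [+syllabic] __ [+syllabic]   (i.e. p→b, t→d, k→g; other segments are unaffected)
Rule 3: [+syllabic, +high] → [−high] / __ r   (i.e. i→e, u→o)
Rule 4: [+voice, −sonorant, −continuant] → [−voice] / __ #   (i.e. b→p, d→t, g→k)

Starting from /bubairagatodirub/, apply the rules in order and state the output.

Rule 1 (stop-cluster i-epenthesis): no segment meets the environment; /bubairagatodirub/ is unchanged.
Rule 2 (intervocalic voicing): /t/ is a voiceless stop between vowels /a/ and /o/, so it voices to [d]. /bubairagatodirub/ → bubairagadodirub.
Rule 3 (pre-rhotic lowering): /i/ is a high vowel immediately before /r/, so it lowers to [e]. /i/ is a high vowel immediately before /r/, so it lowers to [e]. /bubairagadodirub/ → bubaeragadoderub.
Rule 4 (final devoicing): /b/ is a voiced stop in word-final position, so it devoices to [p]. /bubaeragadoderub/ → bubaeragadoderup.

bubaeragadoderup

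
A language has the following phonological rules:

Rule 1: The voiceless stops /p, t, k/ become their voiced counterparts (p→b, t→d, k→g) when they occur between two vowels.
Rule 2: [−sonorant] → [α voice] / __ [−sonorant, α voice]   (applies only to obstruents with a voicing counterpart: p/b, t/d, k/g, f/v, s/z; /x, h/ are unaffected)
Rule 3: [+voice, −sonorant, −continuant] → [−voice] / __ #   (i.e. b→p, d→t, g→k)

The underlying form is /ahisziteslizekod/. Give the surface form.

Rule 1 (intervocalic voicing): /t/ is a voiceless stop between vowels /i/ and /e/, so it voices to [d]. /k/ is a voiceless stop between vowels /e/ and /o/, so it voices to [g]. /ahisziteslizekod/ → ahiszideslizegod.
Rule 2 (regressive voicing assimilation): /s/ precedes the voiced obstruent /z/, so it voices to [z] by assimilation. /ahiszideslizegod/ → ahizzideslizegod.
Rule 3 (final devoicing): /d/ is a voiced stop in word-final position, so it devoices to [t]. /ahizzideslizegod/ → ahizzideslizegot.

ahizzideslizegot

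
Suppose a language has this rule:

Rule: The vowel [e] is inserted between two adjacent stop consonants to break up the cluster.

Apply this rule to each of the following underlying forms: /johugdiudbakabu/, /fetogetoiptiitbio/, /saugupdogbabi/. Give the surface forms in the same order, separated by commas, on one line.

johugediudebakabu, fetogetoipetiitebio, saugupedogebabi

/johugdiudbakabu/: /g/ and /d/ form a stop–stop cluster, so [e] is inserted between them. /d/ and /b/ form a stop–stop cluster, so [e] is inserted between them. → [johugediudebakabu].
/fetogetoiptiitbio/: /p/ and /t/ form a stop–stop cluster, so [e] is inserted between them. /t/ and /b/ form a stop–stop cluster, so [e] is inserted between them. → [fetogetoipetiitebio].
/saugupdogbabi/: /p/ and /d/ form a stop–stop cluster, so [e] is inserted between them. /g/ and /b/ form a stop–stop cluster, so [e] is inserted between them. → [saugupedogebabi].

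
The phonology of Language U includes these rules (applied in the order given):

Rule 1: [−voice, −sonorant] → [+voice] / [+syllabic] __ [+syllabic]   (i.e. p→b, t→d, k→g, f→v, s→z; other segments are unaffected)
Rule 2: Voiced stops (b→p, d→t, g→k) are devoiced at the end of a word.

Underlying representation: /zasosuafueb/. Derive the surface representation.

zazozuavuep

Rule 1 (intervocalic voicing): /s/ is a voiceless obstruent between vowels /a/ and /o/, so it voices to [z]. /s/ is a voiceless obstruent between vowels /o/ and /u/, so it voices to [z]. /f/ is a voiceless obstruent between vowels /a/ and /u/, so it voices to [v]. /zasosuafueb/ → zazozuavueb.
Rule 2 (final devoicing): /b/ is a voiced stop in word-final position, so it devoices to [p]. /zazozuavueb/ → zazozuavuep.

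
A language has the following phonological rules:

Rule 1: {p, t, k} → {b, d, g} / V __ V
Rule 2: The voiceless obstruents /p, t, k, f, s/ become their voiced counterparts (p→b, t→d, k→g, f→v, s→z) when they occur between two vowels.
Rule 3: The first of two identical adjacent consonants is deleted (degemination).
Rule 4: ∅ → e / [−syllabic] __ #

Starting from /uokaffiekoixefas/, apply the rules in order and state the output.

Rule 1 (intervocalic voicing): /k/ is a voiceless stop between vowels /o/ and /a/, so it voices to [g]. /k/ is a voiceless stop between vowels /e/ and /o/, so it voices to [g]. /uokaffiekoixefas/ → uogaffiegoixefas.
Rule 2 (intervocalic voicing): /f/ is a voiceless obstruent between vowels /e/ and /a/, so it voices to [v]. /uogaffiegoixefas/ → uogaffiegoixevas.
Rule 3 (degemination): /ff/ is a geminate; the first /f/ deletes. /uogaffiegoixevas/ → uogafiegoixevas.
Rule 4 (final e-epenthesis): the form ends in the consonant /s/, so [e] is inserted word-finally. /uogafiegoixevas/ → uogafiegoixevase.

uogafiegoixevase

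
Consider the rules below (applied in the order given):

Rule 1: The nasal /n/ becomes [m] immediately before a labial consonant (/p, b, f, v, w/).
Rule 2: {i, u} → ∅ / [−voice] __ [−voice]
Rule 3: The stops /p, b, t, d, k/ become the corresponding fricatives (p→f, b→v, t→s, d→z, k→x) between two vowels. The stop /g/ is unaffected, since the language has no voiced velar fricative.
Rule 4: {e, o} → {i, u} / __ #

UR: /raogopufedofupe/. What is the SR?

raogopfezofpi

Rule 1 (nasal place assimilation): no segment meets the environment; /raogopufedofupe/ is unchanged.
Rule 2 (high vowel syncope): /u/ is a high vowel flanked by voiceless consonants /p/ and /f/, so it deletes. /u/ is a high vowel flanked by voiceless consonants /f/ and /p/, so it deletes. /raogopufedofupe/ → raogopfedofpe.
Rule 3 (intervocalic spirantization): /d/ is a stop between vowels /e/ and /o/, so it spirantizes to the fricative [z]. /raogopfedofpe/ → raogopfezofpe.
Rule 4 (final vowel raising): /e/ is a mid vowel in word-final position, so it raises to [i]. /raogopfezofpe/ → raogopfezofpi.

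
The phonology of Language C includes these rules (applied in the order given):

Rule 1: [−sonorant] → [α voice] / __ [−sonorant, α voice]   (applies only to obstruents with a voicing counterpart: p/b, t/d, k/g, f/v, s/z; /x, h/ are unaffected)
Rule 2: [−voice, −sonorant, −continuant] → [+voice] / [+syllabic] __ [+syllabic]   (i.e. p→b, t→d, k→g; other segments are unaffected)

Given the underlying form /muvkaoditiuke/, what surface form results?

Rule 1 (regressive voicing assimilation): /v/ precedes the voiceless obstruent /k/, so it devoices to [f] by assimilation. /muvkaoditiuke/ → mufkaoditiuke.
Rule 2 (intervocalic voicing): /t/ is a voiceless stop between vowels /i/ and /i/, so it voices to [d]. /k/ is a voiceless stop between vowels /u/ and /e/, so it voices to [g]. /mufkaoditiuke/ → mufkaodidiuge.

mufkaodidiuge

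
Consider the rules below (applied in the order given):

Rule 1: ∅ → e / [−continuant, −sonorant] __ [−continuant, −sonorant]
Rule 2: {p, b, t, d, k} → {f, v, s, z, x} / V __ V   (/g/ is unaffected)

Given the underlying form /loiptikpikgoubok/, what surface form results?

loifesixefixegouvok

Rule 1 (stop-cluster e-epenthesis): /p/ and /t/ form a stop–stop cluster, so [e] is inserted between them. /k/ and /p/ form a stop–stop cluster, so [e] is inserted between them. /k/ and /g/ form a stop–stop cluster, so [e] is inserted between them. /loiptikpikgoubok/ → loipetikepikegoubok.
Rule 2 (intervocalic spirantization): /p/ is a stop between vowels /i/ and /e/, so it spirantizes to the fricative [f]. /t/ is a stop between vowels /e/ and /i/, so it spirantizes to the fricative [s]. /k/ is a stop between vowels /i/ and /e/, so it spirantizes to the fricative [x]. /p/ is a stop between vowels /e/ and /i/, so it spirantizes to the fricative [f]. /k/ is a stop between vowels /i/ and /e/, so it spirantizes to the fricative [x]. /b/ is a stop between vowels /u/ and /o/, so it spirantizes to the fricative [v]. /loipetikepikegoubok/ → loifesixefixegouvok.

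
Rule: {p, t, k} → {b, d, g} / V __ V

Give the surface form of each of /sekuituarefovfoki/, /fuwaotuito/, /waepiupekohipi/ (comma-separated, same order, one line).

seguiduarefovfogi, fuwaoduido, waebiubegohibi

/sekuituarefovfoki/: /k/ is a voiceless stop between vowels /e/ and /u/, so it voices to [g]. /t/ is a voiceless stop between vowels /i/ and /u/, so it voices to [d]. /k/ is a voiceless stop between vowels /o/ and /i/, so it voices to [g]. → [seguiduarefovfogi].
/fuwaotuito/: /t/ is a voiceless stop between vowels /o/ and /u/, so it voices to [d]. /t/ is a voiceless stop between vowels /i/ and /o/, so it voices to [d]. → [fuwaoduido].
/waepiupekohipi/: /p/ is a voiceless stop between vowels /e/ and /i/, so it voices to [b]. /p/ is a voiceless stop between vowels /u/ and /e/, so it voices to [b]. /k/ is a voiceless stop between vowels /e/ and /o/, so it voices to [g]. /p/ is a voiceless stop between vowels /i/ and /i/, so it voices to [b]. → [waebiubegohibi].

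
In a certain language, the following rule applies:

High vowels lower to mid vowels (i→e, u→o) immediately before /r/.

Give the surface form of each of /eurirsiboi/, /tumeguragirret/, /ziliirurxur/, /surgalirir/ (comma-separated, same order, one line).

eorersiboi, tumegoragerret, zilierorxor, sorgalerer

/eurirsiboi/: /u/ is a high vowel immediately before /r/, so it lowers to [o]. /i/ is a high vowel immediately before /r/, so it lowers to [e]. → [eorersiboi].
/tumeguragirret/: /u/ is a high vowel immediately before /r/, so it lowers to [o]. /i/ is a high vowel immediately before /r/, so it lowers to [e]. → [tumegoragerret].
/ziliirurxur/: /i/ is a high vowel immediately before /r/, so it lowers to [e]. /u/ is a high vowel immediately before /r/, so it lowers to [o]. /u/ is a high vowel immediately before /r/, so it lowers to [o]. → [zilierorxor].
/surgalirir/: /u/ is a high vowel immediately before /r/, so it lowers to [o]. /i/ is a high vowel immediately before /r/, so it lowers to [e]. /i/ is a high vowel immediately before /r/, so it lowers to [e]. → [sorgalerer].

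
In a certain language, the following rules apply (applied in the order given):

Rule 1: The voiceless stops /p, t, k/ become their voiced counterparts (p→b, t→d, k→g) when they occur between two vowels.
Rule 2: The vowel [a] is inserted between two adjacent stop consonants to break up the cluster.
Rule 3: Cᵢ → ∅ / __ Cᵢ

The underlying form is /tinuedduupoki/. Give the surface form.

Rule 1 (intervocalic voicing): /p/ is a voiceless stop between vowels /u/ and /o/, so it voices to [b]. /k/ is a voiceless stop between vowels /o/ and /i/, so it voices to [g]. /tinuedduupoki/ → tinuedduubogi.
Rule 2 (stop-cluster a-epenthesis): /d/ and /d/ form a stop–stop cluster, so [a] is inserted between them. /tinuedduubogi/ → tinuedaduubogi.
Rule 3 (degemination): no segment meets the environment; /tinuedaduubogi/ is unchanged.

tinuedaduubogi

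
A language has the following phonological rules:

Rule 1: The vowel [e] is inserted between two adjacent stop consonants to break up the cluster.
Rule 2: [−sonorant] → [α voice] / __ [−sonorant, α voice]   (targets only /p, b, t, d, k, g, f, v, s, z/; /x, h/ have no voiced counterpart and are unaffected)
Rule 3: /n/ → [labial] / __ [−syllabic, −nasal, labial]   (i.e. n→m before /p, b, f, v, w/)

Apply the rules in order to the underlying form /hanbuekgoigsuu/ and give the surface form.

Rule 1 (stop-cluster e-epenthesis): /k/ and /g/ form a stop–stop cluster, so [e] is inserted between them. /hanbuekgoigsuu/ → hanbuekegoigsuu.
Rule 2 (regressive voicing assimilation): /g/ precedes the voiceless obstruent /s/, so it devoices to [k] by assimilation. /hanbuekegoigsuu/ → hanbuekegoiksuu.
Rule 3 (nasal place assimilation): /n/ precedes the labial consonant /b/, so it assimilates in place to [m]. /hanbuekegoiksuu/ → hambuekegoiksuu.

hambuekegoiksuu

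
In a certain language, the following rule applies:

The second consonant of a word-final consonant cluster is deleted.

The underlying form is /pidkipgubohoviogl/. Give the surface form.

/l/ is the second consonant of a word-final cluster /gl/, so it deletes.
The other instances of /p/, /d/, /k/, /g/, /b/, /h/, /v/ do not occur in the required environment and remain unchanged.
Surface form: [pidkipgubohoviog].

pidkipgubohoviog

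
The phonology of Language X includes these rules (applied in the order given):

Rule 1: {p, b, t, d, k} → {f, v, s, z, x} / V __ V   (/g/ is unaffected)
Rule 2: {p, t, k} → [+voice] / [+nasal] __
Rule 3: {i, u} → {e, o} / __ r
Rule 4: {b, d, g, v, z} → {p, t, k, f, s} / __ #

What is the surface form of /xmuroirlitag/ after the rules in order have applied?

xmoroerlisak

Rule 1 (intervocalic spirantization): /t/ is a stop between vowels /i/ and /a/, so it spirantizes to the fricative [s]. /xmuroirlitag/ → xmuroirlisag.
Rule 2 (post-nasal voicing): no segment meets the environment; /xmuroirlisag/ is unchanged.
Rule 3 (pre-rhotic lowering): /u/ is a high vowel immediately before /r/, so it lowers to [o]. /i/ is a high vowel immediately before /r/, so it lowers to [e]. /xmuroirlisag/ → xmoroerlisag.
Rule 4 (final devoicing): /g/ is a voiced obstruent in word-final position, so it devoices to [k]. /xmoroerlisag/ → xmoroerlisak.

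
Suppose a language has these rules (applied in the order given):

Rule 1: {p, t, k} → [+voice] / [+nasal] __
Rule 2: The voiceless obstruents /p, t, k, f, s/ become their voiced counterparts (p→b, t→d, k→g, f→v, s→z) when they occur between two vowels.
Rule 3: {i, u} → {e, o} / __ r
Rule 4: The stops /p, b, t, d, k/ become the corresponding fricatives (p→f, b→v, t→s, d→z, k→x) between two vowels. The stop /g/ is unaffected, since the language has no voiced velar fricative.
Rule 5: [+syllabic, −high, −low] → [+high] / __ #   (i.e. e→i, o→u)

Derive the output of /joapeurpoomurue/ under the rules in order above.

joaveorpoomorui

Rule 1 (post-nasal voicing): no segment meets the environment; /joapeurpoomurue/ is unchanged.
Rule 2 (intervocalic voicing): /p/ is a voiceless obstruent between vowels /a/ and /e/, so it voices to [b]. /joapeurpoomurue/ → joabeurpoomurue.
Rule 3 (pre-rhotic lowering): /u/ is a high vowel immediately before /r/, so it lowers to [o]. /u/ is a high vowel immediately before /r/, so it lowers to [o]. /joabeurpoomurue/ → joabeorpoomorue.
Rule 4 (intervocalic spirantization): /b/ is a stop between vowels /a/ and /e/, so it spirantizes to the fricative [v]. /joabeorpoomorue/ → joaveorpoomorue.
Rule 5 (final vowel raising): /e/ is a mid vowel in word-final position, so it raises to [i]. /joaveorpoomorue/ → joaveorpoomorui.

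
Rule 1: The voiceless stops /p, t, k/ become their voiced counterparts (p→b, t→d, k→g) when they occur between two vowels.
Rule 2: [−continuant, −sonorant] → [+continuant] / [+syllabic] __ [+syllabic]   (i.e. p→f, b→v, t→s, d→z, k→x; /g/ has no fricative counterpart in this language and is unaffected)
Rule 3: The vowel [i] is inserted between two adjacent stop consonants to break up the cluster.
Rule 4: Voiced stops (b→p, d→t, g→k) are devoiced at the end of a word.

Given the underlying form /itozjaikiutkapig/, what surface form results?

Rule 1 (intervocalic voicing): /t/ is a voiceless stop between vowels /i/ and /o/, so it voices to [d]. /k/ is a voiceless stop between vowels /i/ and /i/, so it voices to [g]. /p/ is a voiceless stop between vowels /a/ and /i/, so it voices to [b]. /itozjaikiutkapig/ → idozjaigiutkabig.
Rule 2 (intervocalic spirantization): /d/ is a stop between vowels /i/ and /o/, so it spirantizes to the fricative [z]. /b/ is a stop between vowels /a/ and /i/, so it spirantizes to the fricative [v]. /idozjaigiutkabig/ → izozjaigiutkavig.
Rule 3 (stop-cluster i-epenthesis): /t/ and /k/ form a stop–stop cluster, so [i] is inserted between them. /izozjaigiutkavig/ → izozjaigiutikavig.
Rule 4 (final devoicing): /g/ is a voiced stop in word-final position, so it devoices to [k]. /izozjaigiutikavig/ → izozjaigiutikavik.

izozjaigiutikavik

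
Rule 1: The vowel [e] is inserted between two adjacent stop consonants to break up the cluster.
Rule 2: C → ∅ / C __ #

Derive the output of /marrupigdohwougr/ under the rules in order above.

Rule 1 (stop-cluster e-epenthesis): /g/ and /d/ form a stop–stop cluster, so [e] is inserted between them. /marrupigdohwougr/ → marrupigedohwougr.
Rule 2 (final cluster simplification): /r/ is the second consonant of a word-final cluster /gr/, so it deletes. /marrupigedohwougr/ → marrupigedohwoug.

marrupigedohwoug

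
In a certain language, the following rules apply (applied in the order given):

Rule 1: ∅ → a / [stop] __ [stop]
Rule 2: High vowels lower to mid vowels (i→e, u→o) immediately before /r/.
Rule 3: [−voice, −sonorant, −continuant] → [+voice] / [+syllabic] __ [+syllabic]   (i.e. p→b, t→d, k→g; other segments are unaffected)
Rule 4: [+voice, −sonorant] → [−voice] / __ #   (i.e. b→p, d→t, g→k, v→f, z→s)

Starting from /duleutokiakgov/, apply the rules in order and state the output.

duleudogiagagof

Rule 1 (stop-cluster a-epenthesis): /k/ and /g/ form a stop–stop cluster, so [a] is inserted between them. /duleutokiakgov/ → duleutokiakagov.
Rule 2 (pre-rhotic lowering): no segment meets the environment; /duleutokiakagov/ is unchanged.
Rule 3 (intervocalic voicing): /t/ is a voiceless stop between vowels /u/ and /o/, so it voices to [d]. /k/ is a voiceless stop between vowels /o/ and /i/, so it voices to [g]. /k/ is a voiceless stop between vowels /a/ and /a/, so it voices to [g]. /duleutokiakagov/ → duleudogiagagov.
Rule 4 (final devoicing): /v/ is a voiced obstruent in word-final position, so it devoices to [f]. /duleudogiagagov/ → duleudogiagagof.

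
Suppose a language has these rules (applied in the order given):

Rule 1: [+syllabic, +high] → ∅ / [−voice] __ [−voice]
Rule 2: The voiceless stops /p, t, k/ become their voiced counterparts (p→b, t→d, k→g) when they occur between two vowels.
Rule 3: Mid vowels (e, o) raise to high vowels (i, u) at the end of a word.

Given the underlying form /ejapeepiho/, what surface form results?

Rule 1 (high vowel syncope): /i/ is a high vowel flanked by voiceless consonants /p/ and /h/, so it deletes. /ejapeepiho/ → ejapeepho.
Rule 2 (intervocalic voicing): /p/ is a voiceless stop between vowels /a/ and /e/, so it voices to [b]. /ejapeepho/ → ejabeepho.
Rule 3 (final vowel raising): /o/ is a mid vowel in word-final position, so it raises to [u]. /ejabeepho/ → ejabeephu.

ejabeephu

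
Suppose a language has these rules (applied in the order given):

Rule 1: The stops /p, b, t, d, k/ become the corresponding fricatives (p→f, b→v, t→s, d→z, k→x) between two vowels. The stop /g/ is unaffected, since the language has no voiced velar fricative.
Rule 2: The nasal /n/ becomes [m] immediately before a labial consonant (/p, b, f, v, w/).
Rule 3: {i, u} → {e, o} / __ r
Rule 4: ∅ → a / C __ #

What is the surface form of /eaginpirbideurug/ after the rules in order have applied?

Rule 1 (intervocalic spirantization): /d/ is a stop between vowels /i/ and /e/, so it spirantizes to the fricative [z]. /eaginpirbideurug/ → eaginpirbizeurug.
Rule 2 (nasal place assimilation): /n/ precedes the labial consonant /p/, so it assimilates in place to [m]. /eaginpirbizeurug/ → eagimpirbizeurug.
Rule 3 (pre-rhotic lowering): /i/ is a high vowel immediately before /r/, so it lowers to [e]. /u/ is a high vowel immediately before /r/, so it lowers to [o]. /eagimpirbizeurug/ → eagimperbizeorug.
Rule 4 (final a-epenthesis): the form ends in the consonant /g/, so [a] is inserted word-finally. /eagimperbizeorug/ → eagimperbizeoruga.

eagimperbizeoruga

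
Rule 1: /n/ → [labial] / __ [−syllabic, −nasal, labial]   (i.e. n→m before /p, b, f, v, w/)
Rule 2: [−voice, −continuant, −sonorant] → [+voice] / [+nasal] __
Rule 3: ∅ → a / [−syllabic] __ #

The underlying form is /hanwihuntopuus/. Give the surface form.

Rule 1 (nasal place assimilation): /n/ precedes the labial consonant /w/, so it assimilates in place to [m]. /hanwihuntopuus/ → hamwihuntopuus.
Rule 2 (post-nasal voicing): /t/ is a voiceless stop immediately after the nasal /n/, so it voices to [d]. /hamwihuntopuus/ → hamwihundopuus.
Rule 3 (final a-epenthesis): the form ends in the consonant /s/, so [a] is inserted word-finally. /hamwihundopuus/ → hamwihundopuusa.

hamwihundopuusa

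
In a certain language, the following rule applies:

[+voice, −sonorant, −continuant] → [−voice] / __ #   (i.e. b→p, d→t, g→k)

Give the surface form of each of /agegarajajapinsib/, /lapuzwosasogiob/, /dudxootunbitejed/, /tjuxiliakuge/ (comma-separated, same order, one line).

agegarajajapinsip, lapuzwosasogiop, dudxootunbitejet, tjuxiliakuge

/agegarajajapinsib/: /b/ is a voiced stop in word-final position, so it devoices to [p]. → [agegarajajapinsip].
/lapuzwosasogiob/: /b/ is a voiced stop in word-final position, so it devoices to [p]. → [lapuzwosasogiop].
/dudxootunbitejed/: /d/ is a voiced stop in word-final position, so it devoices to [t]. → [dudxootunbitejet].
/tjuxiliakuge/: the rule's environment is not met; surfaces unchanged as [tjuxiliakuge].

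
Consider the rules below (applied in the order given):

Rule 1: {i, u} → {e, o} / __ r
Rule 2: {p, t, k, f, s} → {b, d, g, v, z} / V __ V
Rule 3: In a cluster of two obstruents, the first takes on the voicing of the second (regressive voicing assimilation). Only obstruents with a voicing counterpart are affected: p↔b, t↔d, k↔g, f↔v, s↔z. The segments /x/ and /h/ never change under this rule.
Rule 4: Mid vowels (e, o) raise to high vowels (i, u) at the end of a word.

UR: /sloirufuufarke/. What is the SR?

Rule 1 (pre-rhotic lowering): /i/ is a high vowel immediately before /r/, so it lowers to [e]. /sloirufuufarke/ → sloerufuufarke.
Rule 2 (intervocalic voicing): /f/ is a voiceless obstruent between vowels /u/ and /u/, so it voices to [v]. /f/ is a voiceless obstruent between vowels /u/ and /a/, so it voices to [v]. /sloerufuufarke/ → sloeruvuuvarke.
Rule 3 (regressive voicing assimilation): no segment meets the environment; /sloeruvuuvarke/ is unchanged.
Rule 4 (final vowel raising): /e/ is a mid vowel in word-final position, so it raises to [i]. /sloeruvuuvarke/ → sloeruvuuvarki.

sloeruvuuvarki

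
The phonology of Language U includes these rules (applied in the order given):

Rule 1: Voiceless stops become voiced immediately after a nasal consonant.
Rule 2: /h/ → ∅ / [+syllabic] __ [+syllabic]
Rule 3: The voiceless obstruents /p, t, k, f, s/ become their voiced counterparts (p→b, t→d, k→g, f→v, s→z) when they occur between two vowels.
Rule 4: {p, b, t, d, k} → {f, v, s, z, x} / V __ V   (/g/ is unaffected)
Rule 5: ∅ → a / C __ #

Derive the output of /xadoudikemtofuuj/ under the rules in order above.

Rule 1 (post-nasal voicing): /t/ is a voiceless stop immediately after the nasal /m/, so it voices to [d]. /xadoudikemtofuuj/ → xadoudikemdofuuj.
Rule 2 (intervocalic h-deletion): no segment meets the environment; /xadoudikemdofuuj/ is unchanged.
Rule 3 (intervocalic voicing): /k/ is a voiceless obstruent between vowels /i/ and /e/, so it voices to [g]. /f/ is a voiceless obstruent between vowels /o/ and /u/, so it voices to [v]. /xadoudikemdofuuj/ → xadoudigemdovuuj.
Rule 4 (intervocalic spirantization): /d/ is a stop between vowels /a/ and /o/, so it spirantizes to the fricative [z]. /d/ is a stop between vowels /u/ and /i/, so it spirantizes to the fricative [z]. /xadoudigemdovuuj/ → xazouzigemdovuuj.
Rule 5 (final a-epenthesis): the form ends in the consonant /j/, so [a] is inserted word-finally. /xazouzigemdovuuj/ → xazouzigemdovuuja.

xazouzigemdovuuja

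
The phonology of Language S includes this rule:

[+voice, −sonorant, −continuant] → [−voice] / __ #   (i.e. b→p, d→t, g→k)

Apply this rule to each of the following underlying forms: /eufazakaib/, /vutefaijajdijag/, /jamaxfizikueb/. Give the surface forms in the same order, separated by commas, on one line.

eufazakaip, vutefaijajdijak, jamaxfizikuep

/eufazakaib/: /b/ is a voiced stop in word-final position, so it devoices to [p]. → [eufazakaip].
/vutefaijajdijag/: /g/ is a voiced stop in word-final position, so it devoices to [k]. → [vutefaijajdijak].
/jamaxfizikueb/: /b/ is a voiced stop in word-final position, so it devoices to [p]. → [jamaxfizikuep].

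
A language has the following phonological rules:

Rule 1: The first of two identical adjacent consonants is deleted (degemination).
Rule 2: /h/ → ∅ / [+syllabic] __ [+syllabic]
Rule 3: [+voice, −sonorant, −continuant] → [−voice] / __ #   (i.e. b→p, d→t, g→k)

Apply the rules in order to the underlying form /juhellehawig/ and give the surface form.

Rule 1 (degemination): /ll/ is a geminate; the first /l/ deletes. /juhellehawig/ → juhelehawig.
Rule 2 (intervocalic h-deletion): /h/ occurs between vowels /u/ and /e/, so it deletes. /h/ occurs between vowels /e/ and /a/, so it deletes. /juhelehawig/ → jueleawig.
Rule 3 (final devoicing): /g/ is a voiced stop in word-final position, so it devoices to [k]. /jueleawig/ → jueleawik.

jueleawik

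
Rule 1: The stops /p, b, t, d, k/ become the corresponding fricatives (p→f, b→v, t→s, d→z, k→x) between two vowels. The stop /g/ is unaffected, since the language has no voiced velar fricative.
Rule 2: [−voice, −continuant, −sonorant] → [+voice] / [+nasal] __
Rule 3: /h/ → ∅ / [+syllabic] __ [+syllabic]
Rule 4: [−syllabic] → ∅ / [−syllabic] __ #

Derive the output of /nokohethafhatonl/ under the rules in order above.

noxoethafhason

Rule 1 (intervocalic spirantization): /k/ is a stop between vowels /o/ and /o/, so it spirantizes to the fricative [x]. /t/ is a stop between vowels /a/ and /o/, so it spirantizes to the fricative [s]. /nokohethafhatonl/ → noxohethafhasonl.
Rule 2 (post-nasal voicing): no segment meets the environment; /noxohethafhasonl/ is unchanged.
Rule 3 (intervocalic h-deletion): /h/ occurs between vowels /o/ and /e/, so it deletes. /noxohethafhasonl/ → noxoethafhasonl.
Rule 4 (final cluster simplification): /l/ is the second consonant of a word-final cluster /nl/, so it deletes. /noxoethafhasonl/ → noxoethafhason.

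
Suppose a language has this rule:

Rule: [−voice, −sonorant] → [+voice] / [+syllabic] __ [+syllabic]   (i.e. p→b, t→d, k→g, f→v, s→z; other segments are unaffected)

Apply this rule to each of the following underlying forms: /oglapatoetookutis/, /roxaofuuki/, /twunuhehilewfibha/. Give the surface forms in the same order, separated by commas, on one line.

/oglapatoetookutis/: /p/ is a voiceless obstruent between vowels /a/ and /a/, so it voices to [b]. /t/ is a voiceless obstruent between vowels /a/ and /o/, so it voices to [d]. /t/ is a voiceless obstruent between vowels /e/ and /o/, so it voices to [d]. /k/ is a voiceless obstruent between vowels /o/ and /u/, so it voices to [g]. /t/ is a voiceless obstruent between vowels /u/ and /i/, so it voices to [d]. → [oglabadoedoogudis].
/roxaofuuki/: /f/ is a voiceless obstruent between vowels /o/ and /u/, so it voices to [v]. /k/ is a voiceless obstruent between vowels /u/ and /i/, so it voices to [g]. → [roxaovuugi].
/twunuhehilewfibha/: the rule's environment is not met; surfaces unchanged as [twunuhehilewfibha].

oglabadoedoogudis, roxaovuugi, twunuhehilewfibha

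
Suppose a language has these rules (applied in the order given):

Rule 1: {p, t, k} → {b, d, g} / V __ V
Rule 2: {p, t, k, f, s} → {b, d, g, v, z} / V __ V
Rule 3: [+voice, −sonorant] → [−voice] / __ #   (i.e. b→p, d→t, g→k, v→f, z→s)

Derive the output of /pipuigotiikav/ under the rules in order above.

Rule 1 (intervocalic voicing): /p/ is a voiceless stop between vowels /i/ and /u/, so it voices to [b]. /t/ is a voiceless stop between vowels /o/ and /i/, so it voices to [d]. /k/ is a voiceless stop between vowels /i/ and /a/, so it voices to [g]. /pipuigotiikav/ → pibuigodiigav.
Rule 2 (intervocalic voicing): no segment meets the environment; /pibuigodiigav/ is unchanged.
Rule 3 (final devoicing): /v/ is a voiced obstruent in word-final position, so it devoices to [f]. /pibuigodiigav/ → pibuigodiigaf.

pibuigodiigaf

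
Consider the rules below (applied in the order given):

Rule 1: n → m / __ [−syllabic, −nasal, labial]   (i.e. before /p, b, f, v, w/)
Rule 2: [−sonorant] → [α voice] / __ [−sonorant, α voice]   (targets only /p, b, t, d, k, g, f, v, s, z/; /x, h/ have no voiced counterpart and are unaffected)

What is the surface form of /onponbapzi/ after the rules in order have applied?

ompombabzi

Rule 1 (nasal place assimilation): /n/ precedes the labial consonant /p/, so it assimilates in place to [m]. /n/ precedes the labial consonant /b/, so it assimilates in place to [m]. /onponbapzi/ → ompombapzi.
Rule 2 (regressive voicing assimilation): /p/ precedes the voiced obstruent /z/, so it voices to [b] by assimilation. /ompombapzi/ → ompombabzi.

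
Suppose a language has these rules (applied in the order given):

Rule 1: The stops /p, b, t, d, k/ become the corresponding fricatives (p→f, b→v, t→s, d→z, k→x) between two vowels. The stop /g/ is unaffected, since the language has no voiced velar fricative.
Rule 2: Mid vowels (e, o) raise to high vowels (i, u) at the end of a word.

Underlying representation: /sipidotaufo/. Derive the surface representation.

sifizosaufu

Rule 1 (intervocalic spirantization): /p/ is a stop between vowels /i/ and /i/, so it spirantizes to the fricative [f]. /d/ is a stop between vowels /i/ and /o/, so it spirantizes to the fricative [z]. /t/ is a stop between vowels /o/ and /a/, so it spirantizes to the fricative [s]. /sipidotaufo/ → sifizosaufo.
Rule 2 (final vowel raising): /o/ is a mid vowel in word-final position, so it raises to [u]. /sifizosaufo/ → sifizosaufu.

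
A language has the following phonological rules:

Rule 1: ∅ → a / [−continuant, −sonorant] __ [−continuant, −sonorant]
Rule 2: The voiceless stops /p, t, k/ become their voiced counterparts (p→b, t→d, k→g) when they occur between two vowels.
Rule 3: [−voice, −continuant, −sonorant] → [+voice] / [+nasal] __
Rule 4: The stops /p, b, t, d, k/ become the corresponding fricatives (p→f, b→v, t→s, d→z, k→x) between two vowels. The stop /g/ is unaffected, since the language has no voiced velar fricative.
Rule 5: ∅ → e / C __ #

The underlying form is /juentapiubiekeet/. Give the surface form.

Rule 1 (stop-cluster a-epenthesis): no segment meets the environment; /juentapiubiekeet/ is unchanged.
Rule 2 (intervocalic voicing): /p/ is a voiceless stop between vowels /a/ and /i/, so it voices to [b]. /k/ is a voiceless stop between vowels /e/ and /e/, so it voices to [g]. /juentapiubiekeet/ → juentabiubiegeet.
Rule 3 (post-nasal voicing): /t/ is a voiceless stop immediately after the nasal /n/, so it voices to [d]. /juentabiubiegeet/ → juendabiubiegeet.
Rule 4 (intervocalic spirantization): /b/ is a stop between vowels /a/ and /i/, so it spirantizes to the fricative [v]. /b/ is a stop between vowels /u/ and /i/, so it spirantizes to the fricative [v]. /juendabiubiegeet/ → juendaviuviegeet.
Rule 5 (final e-epenthesis): the form ends in the consonant /t/, so [e] is inserted word-finally. /juendaviuviegeet/ → juendaviuviegeete.

juendaviuviegeete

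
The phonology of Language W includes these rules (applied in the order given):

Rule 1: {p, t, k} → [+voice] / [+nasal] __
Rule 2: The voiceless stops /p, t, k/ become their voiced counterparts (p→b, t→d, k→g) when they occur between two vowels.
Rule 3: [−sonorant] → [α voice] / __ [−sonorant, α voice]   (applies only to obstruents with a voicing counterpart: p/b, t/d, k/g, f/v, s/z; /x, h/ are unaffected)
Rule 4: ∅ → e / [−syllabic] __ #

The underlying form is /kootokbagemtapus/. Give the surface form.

Rule 1 (post-nasal voicing): /t/ is a voiceless stop immediately after the nasal /m/, so it voices to [d]. /kootokbagemtapus/ → kootokbagemdapus.
Rule 2 (intervocalic voicing): /t/ is a voiceless stop between vowels /o/ and /o/, so it voices to [d]. /p/ is a voiceless stop between vowels /a/ and /u/, so it voices to [b]. /kootokbagemdapus/ → koodokbagemdabus.
Rule 3 (regressive voicing assimilation): /k/ precedes the voiced obstruent /b/, so it voices to [g] by assimilation. /koodokbagemdabus/ → koodogbagemdabus.
Rule 4 (final e-epenthesis): the form ends in the consonant /s/, so [e] is inserted word-finally. /koodogbagemdabus/ → koodogbagemdabuse.

koodogbagemdabuse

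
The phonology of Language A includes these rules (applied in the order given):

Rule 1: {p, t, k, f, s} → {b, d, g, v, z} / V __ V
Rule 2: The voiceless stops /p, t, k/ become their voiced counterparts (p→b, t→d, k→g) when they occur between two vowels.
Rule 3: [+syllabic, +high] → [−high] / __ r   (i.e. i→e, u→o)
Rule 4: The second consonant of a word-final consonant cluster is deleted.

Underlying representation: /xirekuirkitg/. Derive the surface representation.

xereguerkit

Rule 1 (intervocalic voicing): /k/ is a voiceless obstruent between vowels /e/ and /u/, so it voices to [g]. /xirekuirkitg/ → xireguirkitg.
Rule 2 (intervocalic voicing): no segment meets the environment; /xireguirkitg/ is unchanged.
Rule 3 (pre-rhotic lowering): /i/ is a high vowel immediately before /r/, so it lowers to [e]. /i/ is a high vowel immediately before /r/, so it lowers to [e]. /xireguirkitg/ → xereguerkitg.
Rule 4 (final cluster simplification): /g/ is the second consonant of a word-final cluster /tg/, so it deletes. /xereguerkitg/ → xereguerkit.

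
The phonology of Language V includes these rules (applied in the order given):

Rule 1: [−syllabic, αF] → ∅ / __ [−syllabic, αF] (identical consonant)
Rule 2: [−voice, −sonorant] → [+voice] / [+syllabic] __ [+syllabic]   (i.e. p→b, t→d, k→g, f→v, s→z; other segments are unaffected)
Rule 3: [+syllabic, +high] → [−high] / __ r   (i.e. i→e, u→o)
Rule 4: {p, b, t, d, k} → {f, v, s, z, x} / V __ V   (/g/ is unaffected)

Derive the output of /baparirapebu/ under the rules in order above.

bavareravevu

Rule 1 (degemination): no segment meets the environment; /baparirapebu/ is unchanged.
Rule 2 (intervocalic voicing): /p/ is a voiceless obstruent between vowels /a/ and /a/, so it voices to [b]. /p/ is a voiceless obstruent between vowels /a/ and /e/, so it voices to [b]. /baparirapebu/ → babarirabebu.
Rule 3 (pre-rhotic lowering): /i/ is a high vowel immediately before /r/, so it lowers to [e]. /babarirabebu/ → babarerabebu.
Rule 4 (intervocalic spirantization): /b/ is a stop between vowels /a/ and /a/, so it spirantizes to the fricative [v]. /b/ is a stop between vowels /a/ and /e/, so it spirantizes to the fricative [v]. /b/ is a stop between vowels /e/ and /u/, so it spirantizes to the fricative [v]. /babarerabebu/ → bavareravevu.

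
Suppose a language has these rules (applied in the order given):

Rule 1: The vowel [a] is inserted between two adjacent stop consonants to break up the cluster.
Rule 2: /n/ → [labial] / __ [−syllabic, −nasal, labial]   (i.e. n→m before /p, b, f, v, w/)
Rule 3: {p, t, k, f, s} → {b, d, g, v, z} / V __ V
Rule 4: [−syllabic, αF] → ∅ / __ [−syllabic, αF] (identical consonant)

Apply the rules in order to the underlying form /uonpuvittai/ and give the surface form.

Rule 1 (stop-cluster a-epenthesis): /t/ and /t/ form a stop–stop cluster, so [a] is inserted between them. /uonpuvittai/ → uonpuvitatai.
Rule 2 (nasal place assimilation): /n/ precedes the labial consonant /p/, so it assimilates in place to [m]. /uonpuvitatai/ → uompuvitatai.
Rule 3 (intervocalic voicing): /t/ is a voiceless obstruent between vowels /i/ and /a/, so it voices to [d]. /t/ is a voiceless obstruent between vowels /a/ and /a/, so it voices to [d]. /uompuvitatai/ → uompuvidadai.
Rule 4 (degemination): no segment meets the environment; /uompuvidadai/ is unchanged.

uompuvidadai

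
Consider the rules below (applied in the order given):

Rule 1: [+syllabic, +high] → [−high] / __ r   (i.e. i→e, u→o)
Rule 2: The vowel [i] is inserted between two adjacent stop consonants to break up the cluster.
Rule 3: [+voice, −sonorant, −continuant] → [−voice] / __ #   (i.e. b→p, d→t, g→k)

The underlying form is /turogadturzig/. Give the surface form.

Rule 1 (pre-rhotic lowering): /u/ is a high vowel immediately before /r/, so it lowers to [o]. /u/ is a high vowel immediately before /r/, so it lowers to [o]. /turogadturzig/ → torogadtorzig.
Rule 2 (stop-cluster i-epenthesis): /d/ and /t/ form a stop–stop cluster, so [i] is inserted between them. /torogadtorzig/ → torogaditorzig.
Rule 3 (final devoicing): /g/ is a voiced stop in word-final position, so it devoices to [k]. /torogaditorzig/ → torogaditorzik.

torogaditorzik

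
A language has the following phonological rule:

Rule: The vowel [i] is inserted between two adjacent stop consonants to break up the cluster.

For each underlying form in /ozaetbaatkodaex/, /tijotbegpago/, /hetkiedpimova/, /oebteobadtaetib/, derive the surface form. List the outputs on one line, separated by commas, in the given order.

/ozaetbaatkodaex/: /t/ and /b/ form a stop–stop cluster, so [i] is inserted between them. /t/ and /k/ form a stop–stop cluster, so [i] is inserted between them. → [ozaetibaatikodaex].
/tijotbegpago/: /t/ and /b/ form a stop–stop cluster, so [i] is inserted between them. /g/ and /p/ form a stop–stop cluster, so [i] is inserted between them. → [tijotibegipago].
/hetkiedpimova/: /t/ and /k/ form a stop–stop cluster, so [i] is inserted between them. /d/ and /p/ form a stop–stop cluster, so [i] is inserted between them. → [hetikiedipimova].
/oebteobadtaetib/: /b/ and /t/ form a stop–stop cluster, so [i] is inserted between them. /d/ and /t/ form a stop–stop cluster, so [i] is inserted between them. → [oebiteobaditaetib].

ozaetibaatikodaex, tijotibegipago, hetikiedipimova, oebiteobaditaetib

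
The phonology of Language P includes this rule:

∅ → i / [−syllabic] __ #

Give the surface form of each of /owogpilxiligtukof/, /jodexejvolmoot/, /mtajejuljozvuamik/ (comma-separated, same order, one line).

/owogpilxiligtukof/: the form ends in the consonant /f/, so [i] is inserted word-finally. → [owogpilxiligtukofi].
/jodexejvolmoot/: the form ends in the consonant /t/, so [i] is inserted word-finally. → [jodexejvolmooti].
/mtajejuljozvuamik/: the form ends in the consonant /k/, so [i] is inserted word-finally. → [mtajejuljozvuamiki].

owogpilxiligtukofi, jodexejvolmooti, mtajejuljozvuamiki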